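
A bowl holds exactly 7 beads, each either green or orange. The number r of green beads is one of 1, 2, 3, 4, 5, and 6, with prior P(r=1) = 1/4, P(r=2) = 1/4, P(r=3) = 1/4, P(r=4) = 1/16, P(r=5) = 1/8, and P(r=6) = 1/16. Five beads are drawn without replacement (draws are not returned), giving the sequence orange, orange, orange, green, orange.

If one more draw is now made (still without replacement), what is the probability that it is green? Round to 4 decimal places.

0.2857

Compute the likelihood of the observed sequence for each case: P(data | r = 1) = (6/7)(5/6)(4/5)(1/4)(3/3) = 1/7; P(data | r = 2) = (5/7)(4/6)(3/5)(2/4)(2/3) = 2/21; P(data | r = 3) = (4/7)(3/6)(2/5)(3/4)(1/3) = 1/35; P(data | r = 4) = (3/7)(2/6)(1/5)(4/4)(0/3) = 0; P(data | r = 5) = (2/7)(1/6)(0/5) = 0; P(data | r = 6) = (1/7)(0/6) = 0.
Multiplying each by its prior: 1/4 · 1/7 = 1/28, 1/4 · 2/21 = 1/42, 1/4 · 1/35 = 1/140, 1/16 · 0 = 0, 1/8 · 0 = 0, 1/16 · 0 = 0; with total 1/15.
Normalising, the posterior is P(r = 1 | data) = 15/28, P(r = 2 | data) = 5/14, P(r = 3 | data) = 3/28, P(r = 4 | data) = 0, P(r = 5 | data) = 0, P(r = 6 | data) = 0.
So P(green next | data) = Σ P(green next | H) P(H | data) = (0)(15/28) + (1/2)(5/14) + (1)(3/28) = 2/7.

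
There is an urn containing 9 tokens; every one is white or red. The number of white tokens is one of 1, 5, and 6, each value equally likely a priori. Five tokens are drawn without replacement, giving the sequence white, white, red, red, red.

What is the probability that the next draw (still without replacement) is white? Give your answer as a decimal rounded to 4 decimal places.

0.8182

Compute the likelihood of the observed sequence for each case: P(data | r = 1) = (1/9)(0/8) = 0; P(data | r = 5) = (5/9)(4/8)(4/7)(3/6)(2/5) = 2/63; P(data | r = 6) = (6/9)(5/8)(3/7)(2/6)(1/5) = 1/84.
Multiplying each by its prior: 1/3 · 0 = 0, 1/3 · 2/63 = 2/189, 1/3 · 1/84 = 1/252; summing to 11/756.
Dividing through by the total gives posterior P(r = 1 | data) = 0, P(r = 5 | data) = 8/11, P(r = 6 | data) = 3/11.
So P(white next | data) = Σ P(white next | H) P(H | data) = (3/4)(8/11) + (1)(3/11) = 9/11.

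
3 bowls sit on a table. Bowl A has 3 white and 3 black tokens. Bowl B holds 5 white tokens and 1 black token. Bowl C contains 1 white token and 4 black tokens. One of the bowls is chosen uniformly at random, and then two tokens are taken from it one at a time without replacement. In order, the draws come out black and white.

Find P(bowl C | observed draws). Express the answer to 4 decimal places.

0.3000

Compute the likelihood of the observed sequence for each case: P(data | bowl A) = (3/6)(3/5) = 3/10; P(data | bowl B) = (1/6)(5/5) = 1/6; P(data | bowl C) = (4/5)(1/4) = 1/5.
Weighting by the prior gives 1/3 · 3/10 = 1/10, 1/3 · 1/6 = 1/18, 1/3 · 1/5 = 1/15; with total 2/9.
By Bayes' rule, P(bowl C | data) = (1/15) / (2/9) = 3/10.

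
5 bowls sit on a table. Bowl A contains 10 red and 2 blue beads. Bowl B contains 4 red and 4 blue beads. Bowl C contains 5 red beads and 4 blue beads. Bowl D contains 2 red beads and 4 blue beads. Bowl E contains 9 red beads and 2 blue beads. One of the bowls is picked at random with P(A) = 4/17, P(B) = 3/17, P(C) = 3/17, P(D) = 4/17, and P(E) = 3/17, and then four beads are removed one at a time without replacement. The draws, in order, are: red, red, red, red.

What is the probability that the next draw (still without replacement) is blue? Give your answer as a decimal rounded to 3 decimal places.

0.296

Compute the likelihood of the observed sequence for each case: P(data | bowl A) = (10/12)(9/11)(8/10)(7/9) = 0.42424; P(data | bowl B) = (4/8)(3/7)(2/6)(1/5) = 0.014286; P(data | bowl C) = (5/9)(4/8)(3/7)(2/6) = 0.039683; P(data | bowl D) = (2/6)(1/5)(0/4) = 0; P(data | bowl E) = (9/11)(8/10)(7/9)(6/8) = 0.38182.
The prior-weighted likelihoods are 4/17 · 0.42424 = 0.099822, 3/17 · 0.014286 = 0.002521, 3/17 · 0.039683 = 0.0070028, 4/17 · 0 = 0, 3/17 · 0.38182 = 0.06738; summing to 0.17673.
Dividing through by the total gives posterior P(bowl A | data) = 0.56484, P(bowl B | data) = 0.014265, P(bowl C | data) = 0.039625, P(bowl D | data) = 0, P(bowl E | data) = 0.38127.
Averaging over the posterior, P(blue next | data) = (1/4)(0.56484) + (1)(0.014265) + (4/5)(0.039625) + (2/7)(0.38127) = 0.29611.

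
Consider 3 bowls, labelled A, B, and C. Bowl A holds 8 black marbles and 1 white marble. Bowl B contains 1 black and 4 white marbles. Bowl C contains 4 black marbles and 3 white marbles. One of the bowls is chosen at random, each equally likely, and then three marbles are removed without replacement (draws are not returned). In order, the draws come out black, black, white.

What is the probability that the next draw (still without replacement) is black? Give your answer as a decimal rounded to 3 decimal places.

The likelihood of the observed sequence under each hypothesis: P(data | bowl A) = (8/9)(7/8)(1/7) = 1/9; P(data | bowl B) = (1/5)(0/4) = 0; P(data | bowl C) = (4/7)(3/6)(3/5) = 6/35.
Multiplying each by its prior: 1/3 · 1/9 = 1/27, 1/3 · 0 = 0, 1/3 · 6/35 = 2/35; these sum to 89/945.
The posterior is then P(bowl A | data) = 35/89, P(bowl B | data) = 0, P(bowl C | data) = 54/89.
So P(black next | data) = Σ P(black next | H) P(H | data) = (1)(35/89) + (1/2)(54/89) = 62/89.

0.697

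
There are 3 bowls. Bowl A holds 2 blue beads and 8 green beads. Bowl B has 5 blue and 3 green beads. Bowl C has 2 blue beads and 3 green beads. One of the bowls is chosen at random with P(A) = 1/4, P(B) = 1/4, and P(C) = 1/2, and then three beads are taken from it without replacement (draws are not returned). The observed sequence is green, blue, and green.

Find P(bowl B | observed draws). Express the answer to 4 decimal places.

0.1385

For each hypothesis, P(data | H) works out to: P(data | bowl A) = (8/10)(2/9)(7/8) = 0.15556; P(data | bowl B) = (3/8)(5/7)(2/6) = 0.089286; P(data | bowl C) = (3/5)(2/4)(2/3) = 0.2.
The prior-weighted likelihoods are 1/4 · 0.15556 = 0.038889, 1/4 · 0.089286 = 0.022321, 1/2 · 0.2 = 0.1; with total 0.16121.
Hence P(bowl B | data) = (0.022321) / (0.16121) = 0.13846.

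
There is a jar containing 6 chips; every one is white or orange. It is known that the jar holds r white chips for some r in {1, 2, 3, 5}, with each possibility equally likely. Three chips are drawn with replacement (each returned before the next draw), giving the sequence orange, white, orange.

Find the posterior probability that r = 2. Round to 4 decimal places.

Compute the likelihood of the observed sequence for each case: P(data | r = 1) = (5/6)(1/6)(5/6) = 25/216; P(data | r = 2) = (4/6)(2/6)(4/6) = 4/27; P(data | r = 3) = (3/6)(3/6)(3/6) = 1/8; P(data | r = 5) = (1/6)(5/6)(1/6) = 5/216.
Weighting by the prior gives 1/4 · 25/216 = 25/864, 1/4 · 4/27 = 1/27, 1/4 · 1/8 = 1/32, 1/4 · 5/216 = 5/864; these sum to 89/864.
So P(r = 2 | data) = (1/27) / (89/864) = 32/89.

0.3596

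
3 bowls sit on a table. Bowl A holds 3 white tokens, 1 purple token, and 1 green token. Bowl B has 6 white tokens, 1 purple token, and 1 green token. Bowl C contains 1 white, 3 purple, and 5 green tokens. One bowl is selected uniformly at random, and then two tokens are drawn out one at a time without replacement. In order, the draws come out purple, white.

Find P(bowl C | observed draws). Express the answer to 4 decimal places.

Under each hypothesis, the probability of the observed sequence is: P(data | bowl A) = (1/5)(3/4) = 0.15; P(data | bowl B) = (1/8)(6/7) = 0.10714; P(data | bowl C) = (3/9)(1/8) = 0.041667.
Multiplying each by its prior: 1/3 · 0.15 = 0.05, 1/3 · 0.10714 = 0.035714, 1/3 · 0.041667 = 0.013889; summing to 0.099603.
Hence P(bowl C | data) = (0.013889) / (0.099603) = 0.13944.

0.1394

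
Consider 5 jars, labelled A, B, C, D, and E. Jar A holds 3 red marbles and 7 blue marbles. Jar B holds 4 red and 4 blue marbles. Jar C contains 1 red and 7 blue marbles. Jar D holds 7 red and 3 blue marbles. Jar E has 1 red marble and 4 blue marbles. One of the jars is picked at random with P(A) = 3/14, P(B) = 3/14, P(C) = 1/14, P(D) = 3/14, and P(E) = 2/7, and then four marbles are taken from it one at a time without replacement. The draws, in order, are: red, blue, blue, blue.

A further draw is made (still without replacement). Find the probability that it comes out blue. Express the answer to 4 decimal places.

Compute the likelihood of the observed sequence for each case: P(data | jar A) = (3/10)(7/9)(6/8)(5/7) = 0.125; P(data | jar B) = (4/8)(4/7)(3/6)(2/5) = 0.057143; P(data | jar C) = (1/8)(7/7)(6/6)(5/5) = 0.125; P(data | jar D) = (7/10)(3/9)(2/8)(1/7) = 0.0083333; P(data | jar E) = (1/5)(4/4)(3/3)(2/2) = 0.2.
Multiplying each by its prior: 3/14 · 0.125 = 0.026786, 3/14 · 0.057143 = 0.012245, 1/14 · 0.125 = 0.0089286, 3/14 · 0.0083333 = 0.0017857, 2/7 · 0.2 = 0.057143; summing to 0.10689.
The posterior is then P(jar A | data) = 0.2506, P(jar B | data) = 0.11456, P(jar C | data) = 0.083532, P(jar D | data) = 0.016706, P(jar E | data) = 0.53461.
So P(blue next | data) = Σ P(blue next | H) P(H | data) = (2/3)(0.2506) + (1/4)(0.11456) + (1)(0.083532) + (0)(0.016706) + (1)(0.53461) = 0.81384.

0.8138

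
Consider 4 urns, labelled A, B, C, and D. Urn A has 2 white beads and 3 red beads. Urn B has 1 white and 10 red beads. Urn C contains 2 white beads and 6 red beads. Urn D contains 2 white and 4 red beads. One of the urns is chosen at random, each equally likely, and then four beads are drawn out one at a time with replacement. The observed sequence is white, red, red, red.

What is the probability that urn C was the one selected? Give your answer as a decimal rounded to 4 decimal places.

0.2938

The likelihood of the observed sequence under each hypothesis: P(data | urn A) = (2/5)(3/5)(3/5)(3/5) = 0.0864; P(data | urn B) = (1/11)(10/11)(10/11)(10/11) = 0.068301; P(data | urn C) = (2/8)(6/8)(6/8)(6/8) = 0.10547; P(data | urn D) = (2/6)(4/6)(4/6)(4/6) = 0.098765.
The prior-weighted likelihoods are 1/4 · 0.0864 = 0.0216, 1/4 · 0.068301 = 0.017075, 1/4 · 0.10547 = 0.026367, 1/4 · 0.098765 = 0.024691; summing to 0.089734.
Therefore the posterior P(urn C | data) = (0.026367) / (0.089734) = 0.29384.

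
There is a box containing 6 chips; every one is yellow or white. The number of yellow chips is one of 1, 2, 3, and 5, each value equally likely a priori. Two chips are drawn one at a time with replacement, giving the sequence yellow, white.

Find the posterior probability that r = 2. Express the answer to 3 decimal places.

0.296

Compute the likelihood of the observed sequence for each case: P(data | r = 1) = (1/6)(5/6) = 5/36; P(data | r = 2) = (2/6)(4/6) = 2/9; P(data | r = 3) = (3/6)(3/6) = 1/4; P(data | r = 5) = (5/6)(1/6) = 5/36.
Multiplying each by its prior: 1/4 · 5/36 = 5/144, 1/4 · 2/9 = 1/18, 1/4 · 1/4 = 1/16, 1/4 · 5/36 = 5/144; with total 3/16.
Hence P(r = 2 | data) = (1/18) / (3/16) = 8/27.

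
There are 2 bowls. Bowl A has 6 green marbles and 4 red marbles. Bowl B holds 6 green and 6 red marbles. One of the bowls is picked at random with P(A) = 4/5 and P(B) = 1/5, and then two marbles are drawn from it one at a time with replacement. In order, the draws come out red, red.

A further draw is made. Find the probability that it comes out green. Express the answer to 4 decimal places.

0.5719

Under each hypothesis, the probability of the observed sequence is: P(data | bowl A) = (4/10)(4/10) = 4/25; P(data | bowl B) = (6/12)(6/12) = 1/4.
The prior-weighted likelihoods are 4/5 · 4/25 = 16/125, 1/5 · 1/4 = 1/20; with total 89/500.
The posterior is then P(bowl A | data) = 64/89, P(bowl B | data) = 25/89.
So P(green next | data) = Σ P(green next | H) P(H | data) = (3/5)(64/89) + (1/2)(25/89) = 509/890.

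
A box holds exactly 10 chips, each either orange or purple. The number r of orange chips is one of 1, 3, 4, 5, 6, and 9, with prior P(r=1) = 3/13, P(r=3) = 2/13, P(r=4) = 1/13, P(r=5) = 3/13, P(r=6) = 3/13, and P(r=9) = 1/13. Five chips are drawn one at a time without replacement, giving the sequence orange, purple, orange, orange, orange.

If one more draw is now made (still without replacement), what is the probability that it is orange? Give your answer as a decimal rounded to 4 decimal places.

For each hypothesis, P(data | H) works out to: P(data | r = 1) = (1/10)(9/9)(0/8) = 0; P(data | r = 3) = (3/10)(7/9)(2/8)(1/7)(0/6) = 0; P(data | r = 4) = (4/10)(6/9)(3/8)(2/7)(1/6) = 0.0047619; P(data | r = 5) = (5/10)(5/9)(4/8)(3/7)(2/6) = 0.019841; P(data | r = 6) = (6/10)(4/9)(5/8)(4/7)(3/6) = 0.047619; P(data | r = 9) = (9/10)(1/9)(8/8)(7/7)(6/6) = 0.1.
Weighting by the prior gives 3/13 · 0 = 0, 2/13 · 0 = 0, 1/13 · 0.0047619 = 0.0003663, 3/13 · 0.019841 = 0.0045788, 3/13 · 0.047619 = 0.010989, 1/13 · 0.1 = 0.0076923; summing to 0.023626.
Dividing through by the total gives posterior P(r = 1 | data) = 0, P(r = 3 | data) = 0, P(r = 4 | data) = 0.015504, P(r = 5 | data) = 0.1938, P(r = 6 | data) = 0.46512, P(r = 9 | data) = 0.32558.
Averaging over the posterior, P(orange next | data) = (0)(0.015504) + (1/5)(0.1938) + (2/5)(0.46512) + (1)(0.32558) = 0.55039.

0.5504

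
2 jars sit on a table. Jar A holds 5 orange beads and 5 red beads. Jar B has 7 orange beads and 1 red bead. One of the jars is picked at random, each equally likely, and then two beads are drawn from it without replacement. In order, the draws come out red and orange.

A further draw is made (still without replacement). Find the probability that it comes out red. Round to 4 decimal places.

0.3448

Compute the likelihood of the observed sequence for each case: P(data | jar A) = (5/10)(5/9) = 5/18; P(data | jar B) = (1/8)(7/7) = 1/8.
The prior-weighted likelihoods are 1/2 · 5/18 = 5/36, 1/2 · 1/8 = 1/16; summing to 29/144.
Dividing through by the total gives posterior P(jar A | data) = 20/29, P(jar B | data) = 9/29.
The predictive probability is P(red next | data) = (1/2)(20/29) + (0)(9/29) = 10/29.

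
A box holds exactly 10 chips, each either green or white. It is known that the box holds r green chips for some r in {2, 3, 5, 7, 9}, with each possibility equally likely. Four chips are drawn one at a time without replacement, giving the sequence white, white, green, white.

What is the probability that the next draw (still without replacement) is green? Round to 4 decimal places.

0.3431

The likelihood of the observed sequence under each hypothesis: P(data | r = 2) = (8/10)(7/9)(2/8)(6/7) = 0.13333; P(data | r = 3) = (7/10)(6/9)(3/8)(5/7) = 0.125; P(data | r = 5) = (5/10)(4/9)(5/8)(3/7) = 0.059524; P(data | r = 7) = (3/10)(2/9)(7/8)(1/7) = 0.0083333; P(data | r = 9) = (1/10)(0/9) = 0.
The prior-weighted likelihoods are 1/5 · 0.13333 = 0.026667, 1/5 · 0.125 = 0.025, 1/5 · 0.059524 = 0.011905, 1/5 · 0.0083333 = 0.0016667, 1/5 · 0 = 0; with total 0.065238.
Dividing through by the total gives posterior P(r = 2 | data) = 0.40876, P(r = 3 | data) = 0.38321, P(r = 5 | data) = 0.18248, P(r = 7 | data) = 0.025547, P(r = 9 | data) = 0.
The predictive probability is P(green next | data) = (1/6)(0.40876) + (1/3)(0.38321) + (2/3)(0.18248) + (1)(0.025547) = 0.34307.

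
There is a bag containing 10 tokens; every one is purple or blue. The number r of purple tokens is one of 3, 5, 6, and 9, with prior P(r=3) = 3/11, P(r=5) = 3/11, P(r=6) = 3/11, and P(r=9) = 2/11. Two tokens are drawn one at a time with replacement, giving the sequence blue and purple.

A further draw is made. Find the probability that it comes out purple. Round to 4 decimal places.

0.5079

The likelihood of the observed sequence under each hypothesis: P(data | r = 3) = (7/10)(3/10) = 0.21; P(data | r = 5) = (5/10)(5/10) = 0.25; P(data | r = 6) = (4/10)(6/10) = 0.24; P(data | r = 9) = (1/10)(9/10) = 0.09.
The prior-weighted likelihoods are 3/11 · 0.21 = 0.057273, 3/11 · 0.25 = 0.068182, 3/11 · 0.24 = 0.065455, 2/11 · 0.09 = 0.016364; these sum to 0.20727.
Normalising, the posterior is P(r = 3 | data) = 0.27632, P(r = 5 | data) = 0.32895, P(r = 6 | data) = 0.31579, P(r = 9 | data) = 0.078947.
The predictive probability is P(purple next | data) = (3/10)(0.27632) + (1/2)(0.32895) + (3/5)(0.31579) + (9/10)(0.078947) = 0.50789.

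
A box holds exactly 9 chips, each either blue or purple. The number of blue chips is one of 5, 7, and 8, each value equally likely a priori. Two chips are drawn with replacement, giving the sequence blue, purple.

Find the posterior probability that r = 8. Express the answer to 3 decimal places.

For each hypothesis, P(data | H) works out to: P(data | r = 5) = (5/9)(4/9) = 20/81; P(data | r = 7) = (7/9)(2/9) = 14/81; P(data | r = 8) = (8/9)(1/9) = 8/81.
Multiplying each by its prior: 1/3 · 20/81 = 20/243, 1/3 · 14/81 = 14/243, 1/3 · 8/81 = 8/243; with total 14/81.
Therefore the posterior P(r = 8 | data) = (8/243) / (14/81) = 4/21.

0.190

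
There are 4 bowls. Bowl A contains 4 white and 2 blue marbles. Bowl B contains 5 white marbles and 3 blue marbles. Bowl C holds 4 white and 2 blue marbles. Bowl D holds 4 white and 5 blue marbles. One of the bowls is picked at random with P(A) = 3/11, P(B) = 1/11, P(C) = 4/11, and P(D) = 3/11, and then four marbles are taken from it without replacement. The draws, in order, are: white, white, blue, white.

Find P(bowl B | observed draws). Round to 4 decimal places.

0.0924

The likelihood of the observed sequence under each hypothesis: P(data | bowl A) = (4/6)(3/5)(2/4)(2/3) = 0.13333; P(data | bowl B) = (5/8)(4/7)(3/6)(3/5) = 0.10714; P(data | bowl C) = (4/6)(3/5)(2/4)(2/3) = 0.13333; P(data | bowl D) = (4/9)(3/8)(5/7)(2/6) = 0.039683.
Weighting by the prior gives 3/11 · 0.13333 = 0.036364, 1/11 · 0.10714 = 0.0097403, 4/11 · 0.13333 = 0.048485, 3/11 · 0.039683 = 0.010823; these sum to 0.10541.
Therefore the posterior P(bowl B | data) = (0.0097403) / (0.10541) = 0.092402.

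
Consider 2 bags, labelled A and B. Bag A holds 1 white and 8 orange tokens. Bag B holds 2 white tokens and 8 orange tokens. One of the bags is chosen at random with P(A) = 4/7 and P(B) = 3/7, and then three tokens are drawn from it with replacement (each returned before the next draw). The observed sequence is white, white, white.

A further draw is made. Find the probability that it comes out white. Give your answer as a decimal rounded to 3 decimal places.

Under each hypothesis, the probability of the observed sequence is: P(data | bag A) = (1/9)(1/9)(1/9) = 0.0013717; P(data | bag B) = (2/10)(2/10)(2/10) = 0.008.
Multiplying each by its prior: 4/7 · 0.0013717 = 0.00078385, 3/7 · 0.008 = 0.0034286; summing to 0.0042124.
Dividing through by the total gives posterior P(bag A | data) = 0.18608, P(bag B | data) = 0.81392.
Averaging over the posterior, P(white next | data) = (1/9)(0.18608) + (1/5)(0.81392) = 0.18346.

0.183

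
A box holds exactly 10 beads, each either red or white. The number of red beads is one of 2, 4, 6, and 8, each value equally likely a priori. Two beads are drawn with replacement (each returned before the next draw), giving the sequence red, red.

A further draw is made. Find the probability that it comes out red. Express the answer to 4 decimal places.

0.6667

Compute the likelihood of the observed sequence for each case: P(data | r = 2) = (2/10)(2/10) = 1/25; P(data | r = 4) = (4/10)(4/10) = 4/25; P(data | r = 6) = (6/10)(6/10) = 9/25; P(data | r = 8) = (8/10)(8/10) = 16/25.
Weighting by the prior gives 1/4 · 1/25 = 1/100, 1/4 · 4/25 = 1/25, 1/4 · 9/25 = 9/100, 1/4 · 16/25 = 4/25; these sum to 3/10.
Normalising, the posterior is P(r = 2 | data) = 1/30, P(r = 4 | data) = 2/15, P(r = 6 | data) = 3/10, P(r = 8 | data) = 8/15.
The predictive probability is P(red next | data) = (1/5)(1/30) + (2/5)(2/15) + (3/5)(3/10) + (4/5)(8/15) = 2/3.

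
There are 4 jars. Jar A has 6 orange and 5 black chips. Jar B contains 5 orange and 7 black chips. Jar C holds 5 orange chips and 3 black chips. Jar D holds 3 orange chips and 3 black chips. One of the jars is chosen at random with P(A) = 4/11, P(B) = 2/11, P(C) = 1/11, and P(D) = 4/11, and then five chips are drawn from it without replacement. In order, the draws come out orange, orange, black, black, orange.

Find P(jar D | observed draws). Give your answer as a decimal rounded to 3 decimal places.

For each hypothesis, P(data | H) works out to: P(data | jar A) = (6/11)(5/10)(5/9)(4/8)(4/7) = 0.04329; P(data | jar B) = (5/12)(4/11)(7/10)(6/9)(3/8) = 0.026515; P(data | jar C) = (5/8)(4/7)(3/6)(2/5)(3/4) = 0.053571; P(data | jar D) = (3/6)(2/5)(3/4)(2/3)(1/2) = 0.05.
Multiplying each by its prior: 4/11 · 0.04329 = 0.015742, 2/11 · 0.026515 = 0.0048209, 1/11 · 0.053571 = 0.0048701, 4/11 · 0.05 = 0.018182; with total 0.043615.
Therefore the posterior P(jar D | data) = (0.018182) / (0.043615) = 0.41687.

0.417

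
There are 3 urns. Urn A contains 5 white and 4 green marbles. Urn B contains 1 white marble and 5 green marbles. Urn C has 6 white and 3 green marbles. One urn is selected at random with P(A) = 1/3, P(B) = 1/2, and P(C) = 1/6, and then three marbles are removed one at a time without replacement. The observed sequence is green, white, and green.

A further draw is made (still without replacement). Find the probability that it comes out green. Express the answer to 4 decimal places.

0.7304

For each hypothesis, P(data | H) works out to: P(data | urn A) = (4/9)(5/8)(3/7) = 5/42; P(data | urn B) = (5/6)(1/5)(4/4) = 1/6; P(data | urn C) = (3/9)(6/8)(2/7) = 1/14.
Weighting by the prior gives 1/3 · 5/42 = 5/126, 1/2 · 1/6 = 1/12, 1/6 · 1/14 = 1/84; summing to 17/126.
Normalising, the posterior is P(urn A | data) = 5/17, P(urn B | data) = 21/34, P(urn C | data) = 3/34.
Averaging over the posterior, P(green next | data) = (1/3)(5/17) + (1)(21/34) + (1/6)(3/34) = 149/204.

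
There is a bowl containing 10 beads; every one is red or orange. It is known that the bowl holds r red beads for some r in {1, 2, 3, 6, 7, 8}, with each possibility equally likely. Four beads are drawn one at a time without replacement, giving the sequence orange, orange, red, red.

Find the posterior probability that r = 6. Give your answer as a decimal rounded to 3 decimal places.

The likelihood of the observed sequence under each hypothesis: P(data | r = 1) = (9/10)(8/9)(1/8)(0/7) = 0; P(data | r = 2) = (8/10)(7/9)(2/8)(1/7) = 1/45; P(data | r = 3) = (7/10)(6/9)(3/8)(2/7) = 1/20; P(data | r = 6) = (4/10)(3/9)(6/8)(5/7) = 1/14; P(data | r = 7) = (3/10)(2/9)(7/8)(6/7) = 1/20; P(data | r = 8) = (2/10)(1/9)(8/8)(7/7) = 1/45.
Multiplying each by its prior: 1/6 · 0 = 0, 1/6 · 1/45 = 1/270, 1/6 · 1/20 = 1/120, 1/6 · 1/14 = 1/84, 1/6 · 1/20 = 1/120, 1/6 · 1/45 = 1/270; with total 34/945.
Therefore the posterior P(r = 6 | data) = (1/84) / (34/945) = 45/136.

0.331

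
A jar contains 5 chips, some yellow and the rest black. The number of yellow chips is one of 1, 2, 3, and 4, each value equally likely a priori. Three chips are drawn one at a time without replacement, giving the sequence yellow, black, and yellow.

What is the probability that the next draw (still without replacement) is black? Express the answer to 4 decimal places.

0.4000

Under each hypothesis, the probability of the observed sequence is: P(data | r = 1) = (1/5)(4/4)(0/3) = 0; P(data | r = 2) = (2/5)(3/4)(1/3) = 1/10; P(data | r = 3) = (3/5)(2/4)(2/3) = 1/5; P(data | r = 4) = (4/5)(1/4)(3/3) = 1/5.
Multiplying each by its prior: 1/4 · 0 = 0, 1/4 · 1/10 = 1/40, 1/4 · 1/5 = 1/20, 1/4 · 1/5 = 1/20; with total 1/8.
Normalising, the posterior is P(r = 1 | data) = 0, P(r = 2 | data) = 1/5, P(r = 3 | data) = 2/5, P(r = 4 | data) = 2/5.
The predictive probability is P(black next | data) = (1)(1/5) + (1/2)(2/5) + (0)(2/5) = 2/5.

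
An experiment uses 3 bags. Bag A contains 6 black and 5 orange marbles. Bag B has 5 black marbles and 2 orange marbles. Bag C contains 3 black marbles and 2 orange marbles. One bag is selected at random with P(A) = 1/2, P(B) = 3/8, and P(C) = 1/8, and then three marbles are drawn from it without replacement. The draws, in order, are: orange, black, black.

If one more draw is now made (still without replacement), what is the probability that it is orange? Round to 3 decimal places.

The likelihood of the observed sequence under each hypothesis: P(data | bag A) = (5/11)(6/10)(5/9) = 0.15152; P(data | bag B) = (2/7)(5/6)(4/5) = 0.19048; P(data | bag C) = (2/5)(3/4)(2/3) = 0.2.
Weighting by the prior gives 1/2 · 0.15152 = 0.075758, 3/8 · 0.19048 = 0.071429, 1/8 · 0.2 = 0.025; with total 0.17219.
Dividing through by the total gives posterior P(bag A | data) = 0.43997, P(bag B | data) = 0.41483, P(bag C | data) = 0.14519.
So P(orange next | data) = Σ P(orange next | H) P(H | data) = (1/2)(0.43997) + (1/4)(0.41483) + (1/2)(0.14519) = 0.39629.

0.396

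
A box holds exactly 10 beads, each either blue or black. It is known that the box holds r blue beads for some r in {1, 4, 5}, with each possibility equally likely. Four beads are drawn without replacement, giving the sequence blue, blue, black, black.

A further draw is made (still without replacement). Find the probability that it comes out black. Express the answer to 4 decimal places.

0.5789

Compute the likelihood of the observed sequence for each case: P(data | r = 1) = (1/10)(0/9) = 0; P(data | r = 4) = (4/10)(3/9)(6/8)(5/7) = 1/14; P(data | r = 5) = (5/10)(4/9)(5/8)(4/7) = 5/63.
The prior-weighted likelihoods are 1/3 · 0 = 0, 1/3 · 1/14 = 1/42, 1/3 · 5/63 = 5/189; with total 19/378.
Normalising, the posterior is P(r = 1 | data) = 0, P(r = 4 | data) = 9/19, P(r = 5 | data) = 10/19.
The predictive probability is P(black next | data) = (2/3)(9/19) + (1/2)(10/19) = 11/19.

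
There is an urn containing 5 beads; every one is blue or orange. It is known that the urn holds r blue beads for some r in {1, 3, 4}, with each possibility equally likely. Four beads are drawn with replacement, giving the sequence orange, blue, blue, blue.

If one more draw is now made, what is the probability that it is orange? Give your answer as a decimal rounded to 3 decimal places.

Under each hypothesis, the probability of the observed sequence is: P(data | r = 1) = (4/5)(1/5)(1/5)(1/5) = 0.0064; P(data | r = 3) = (2/5)(3/5)(3/5)(3/5) = 0.0864; P(data | r = 4) = (1/5)(4/5)(4/5)(4/5) = 0.1024.
Multiplying each by its prior: 1/3 · 0.0064 = 0.0021333, 1/3 · 0.0864 = 0.0288, 1/3 · 0.1024 = 0.034133; summing to 0.065067.
Normalising, the posterior is P(r = 1 | data) = 0.032787, P(r = 3 | data) = 0.44262, P(r = 4 | data) = 0.52459.
Averaging over the posterior, P(orange next | data) = (4/5)(0.032787) + (2/5)(0.44262) + (1/5)(0.52459) = 0.3082.

0.308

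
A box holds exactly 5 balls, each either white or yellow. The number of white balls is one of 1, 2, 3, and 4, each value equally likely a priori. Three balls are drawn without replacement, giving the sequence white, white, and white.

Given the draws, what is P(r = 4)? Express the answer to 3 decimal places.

0.800

Under each hypothesis, the probability of the observed sequence is: P(data | r = 1) = (1/5)(0/4) = 0; P(data | r = 2) = (2/5)(1/4)(0/3) = 0; P(data | r = 3) = (3/5)(2/4)(1/3) = 1/10; P(data | r = 4) = (4/5)(3/4)(2/3) = 2/5.
Weighting by the prior gives 1/4 · 0 = 0, 1/4 · 0 = 0, 1/4 · 1/10 = 1/40, 1/4 · 2/5 = 1/10; summing to 1/8.
So P(r = 4 | data) = (1/10) / (1/8) = 4/5.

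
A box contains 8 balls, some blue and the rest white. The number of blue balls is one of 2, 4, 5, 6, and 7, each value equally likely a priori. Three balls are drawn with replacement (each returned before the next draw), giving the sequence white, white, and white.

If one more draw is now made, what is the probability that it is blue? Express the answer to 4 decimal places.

0.3473

The likelihood of the observed sequence under each hypothesis: P(data | r = 2) = (6/8)(6/8)(6/8) = 0.42188; P(data | r = 4) = (4/8)(4/8)(4/8) = 0.125; P(data | r = 5) = (3/8)(3/8)(3/8) = 0.052734; P(data | r = 6) = (2/8)(2/8)(2/8) = 0.015625; P(data | r = 7) = (1/8)(1/8)(1/8) = 0.0019531.
Weighting by the prior gives 1/5 · 0.42188 = 0.084375, 1/5 · 0.125 = 0.025, 1/5 · 0.052734 = 0.010547, 1/5 · 0.015625 = 0.003125, 1/5 · 0.0019531 = 0.00039063; with total 0.12344.
Normalising, the posterior is P(r = 2 | data) = 0.68354, P(r = 4 | data) = 0.20253, P(r = 5 | data) = 0.085443, P(r = 6 | data) = 0.025316, P(r = 7 | data) = 0.0031646.
The predictive probability is P(blue next | data) = (1/4)(0.68354) + (1/2)(0.20253) + (5/8)(0.085443) + (3/4)(0.025316) + (7/8)(0.0031646) = 0.34731.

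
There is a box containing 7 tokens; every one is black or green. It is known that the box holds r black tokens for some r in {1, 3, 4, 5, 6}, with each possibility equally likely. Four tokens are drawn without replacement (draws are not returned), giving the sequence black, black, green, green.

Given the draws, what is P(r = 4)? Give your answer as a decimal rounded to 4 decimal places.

For each hypothesis, P(data | H) works out to: P(data | r = 1) = (1/7)(0/6) = 0; P(data | r = 3) = (3/7)(2/6)(4/5)(3/4) = 3/35; P(data | r = 4) = (4/7)(3/6)(3/5)(2/4) = 3/35; P(data | r = 5) = (5/7)(4/6)(2/5)(1/4) = 1/21; P(data | r = 6) = (6/7)(5/6)(1/5)(0/4) = 0.
Multiplying each by its prior: 1/5 · 0 = 0, 1/5 · 3/35 = 3/175, 1/5 · 3/35 = 3/175, 1/5 · 1/21 = 1/105, 1/5 · 0 = 0; these sum to 23/525.
So P(r = 4 | data) = (3/175) / (23/525) = 9/23.

0.3913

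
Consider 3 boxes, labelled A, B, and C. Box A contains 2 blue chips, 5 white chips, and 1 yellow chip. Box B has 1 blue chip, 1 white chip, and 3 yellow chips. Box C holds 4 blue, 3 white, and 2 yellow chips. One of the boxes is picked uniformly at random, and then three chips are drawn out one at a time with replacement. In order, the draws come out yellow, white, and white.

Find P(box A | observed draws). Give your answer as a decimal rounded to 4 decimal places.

0.5007

The likelihood of the observed sequence under each hypothesis: P(data | box A) = (1/8)(5/8)(5/8) = 0.048828; P(data | box B) = (3/5)(1/5)(1/5) = 0.024; P(data | box C) = (2/9)(3/9)(3/9) = 0.024691.
Weighting by the prior gives 1/3 · 0.048828 = 0.016276, 1/3 · 0.024 = 0.008, 1/3 · 0.024691 = 0.0082305; with total 0.032506.
Therefore the posterior P(box A | data) = (0.016276) / (0.032506) = 0.5007.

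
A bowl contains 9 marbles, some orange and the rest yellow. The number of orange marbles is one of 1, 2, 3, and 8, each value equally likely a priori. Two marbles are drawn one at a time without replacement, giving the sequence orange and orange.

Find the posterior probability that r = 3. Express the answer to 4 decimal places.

For each hypothesis, P(data | H) works out to: P(data | r = 1) = (1/9)(0/8) = 0; P(data | r = 2) = (2/9)(1/8) = 1/36; P(data | r = 3) = (3/9)(2/8) = 1/12; P(data | r = 8) = (8/9)(7/8) = 7/9.
The prior-weighted likelihoods are 1/4 · 0 = 0, 1/4 · 1/36 = 1/144, 1/4 · 1/12 = 1/48, 1/4 · 7/9 = 7/36; with total 2/9.
So P(r = 3 | data) = (1/48) / (2/9) = 3/32.

0.0938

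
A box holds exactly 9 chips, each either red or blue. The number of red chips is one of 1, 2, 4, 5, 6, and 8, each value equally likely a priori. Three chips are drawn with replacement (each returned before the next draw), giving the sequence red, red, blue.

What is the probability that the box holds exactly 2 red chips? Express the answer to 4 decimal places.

0.0722

For each hypothesis, P(data | H) works out to: P(data | r = 1) = (1/9)(1/9)(8/9) = 0.010974; P(data | r = 2) = (2/9)(2/9)(7/9) = 0.038409; P(data | r = 4) = (4/9)(4/9)(5/9) = 0.10974; P(data | r = 5) = (5/9)(5/9)(4/9) = 0.13717; P(data | r = 6) = (6/9)(6/9)(3/9) = 0.14815; P(data | r = 8) = (8/9)(8/9)(1/9) = 0.087791.
Multiplying each by its prior: 1/6 · 0.010974 = 0.001829, 1/6 · 0.038409 = 0.0064015, 1/6 · 0.10974 = 0.01829, 1/6 · 0.13717 = 0.022862, 1/6 · 0.14815 = 0.024691, 1/6 · 0.087791 = 0.014632; summing to 0.088706.
So P(r = 2 | data) = (0.0064015) / (0.088706) = 0.072165.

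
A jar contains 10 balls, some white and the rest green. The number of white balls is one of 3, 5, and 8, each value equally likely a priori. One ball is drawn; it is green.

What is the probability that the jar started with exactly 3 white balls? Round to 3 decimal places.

0.500

Under each hypothesis, the probability of this draw is: P(data | r = 3) = (7/10) = 7/10; P(data | r = 5) = (5/10) = 1/2; P(data | r = 8) = (2/10) = 1/5.
The prior-weighted likelihoods are 1/3 · 7/10 = 7/30, 1/3 · 1/2 = 1/6, 1/3 · 1/5 = 1/15; these sum to 7/15.
Hence P(r = 3 | data) = (7/30) / (7/15) = 1/2.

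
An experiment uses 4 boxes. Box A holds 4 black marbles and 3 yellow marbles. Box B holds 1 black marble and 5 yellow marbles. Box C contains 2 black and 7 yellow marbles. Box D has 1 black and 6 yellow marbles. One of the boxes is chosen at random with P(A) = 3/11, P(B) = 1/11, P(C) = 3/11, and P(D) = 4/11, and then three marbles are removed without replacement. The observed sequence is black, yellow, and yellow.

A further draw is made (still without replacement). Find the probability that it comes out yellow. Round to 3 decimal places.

The likelihood of the observed sequence under each hypothesis: P(data | box A) = (4/7)(3/6)(2/5) = 0.11429; P(data | box B) = (1/6)(5/5)(4/4) = 0.16667; P(data | box C) = (2/9)(7/8)(6/7) = 0.16667; P(data | box D) = (1/7)(6/6)(5/5) = 0.14286.
Multiplying each by its prior: 3/11 · 0.11429 = 0.031169, 1/11 · 0.16667 = 0.015152, 3/11 · 0.16667 = 0.045455, 4/11 · 0.14286 = 0.051948; summing to 0.14372.
The posterior is then P(box A | data) = 0.21687, P(box B | data) = 0.10542, P(box C | data) = 0.31627, P(box D | data) = 0.36145.
Averaging over the posterior, P(yellow next | data) = (1/4)(0.21687) + (1)(0.10542) + (5/6)(0.31627) + (1)(0.36145) = 0.78464.

0.785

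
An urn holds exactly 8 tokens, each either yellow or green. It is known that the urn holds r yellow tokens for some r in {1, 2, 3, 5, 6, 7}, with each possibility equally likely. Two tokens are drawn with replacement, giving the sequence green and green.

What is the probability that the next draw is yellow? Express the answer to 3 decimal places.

0.274

The likelihood of the observed sequence under each hypothesis: P(data | r = 1) = (7/8)(7/8) = 49/64; P(data | r = 2) = (6/8)(6/8) = 9/16; P(data | r = 3) = (5/8)(5/8) = 25/64; P(data | r = 5) = (3/8)(3/8) = 9/64; P(data | r = 6) = (2/8)(2/8) = 1/16; P(data | r = 7) = (1/8)(1/8) = 1/64.
The prior-weighted likelihoods are 1/6 · 49/64 = 49/384, 1/6 · 9/16 = 3/32, 1/6 · 25/64 = 25/384, 1/6 · 9/64 = 3/128, 1/6 · 1/16 = 1/96, 1/6 · 1/64 = 1/384; summing to 31/96.
Normalising, the posterior is P(r = 1 | data) = 49/124, P(r = 2 | data) = 9/31, P(r = 3 | data) = 25/124, P(r = 5 | data) = 9/124, P(r = 6 | data) = 1/31, P(r = 7 | data) = 1/124.
So P(yellow next | data) = Σ P(yellow next | H) P(H | data) = (1/8)(49/124) + (1/4)(9/31) + (3/8)(25/124) + (5/8)(9/124) + (3/4)(1/31) + (7/8)(1/124) = 17/62.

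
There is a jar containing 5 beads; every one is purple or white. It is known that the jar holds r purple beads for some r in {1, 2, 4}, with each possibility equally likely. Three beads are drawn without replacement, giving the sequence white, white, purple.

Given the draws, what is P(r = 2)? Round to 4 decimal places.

0.5000

Compute the likelihood of the observed sequence for each case: P(data | r = 1) = (4/5)(3/4)(1/3) = 1/5; P(data | r = 2) = (3/5)(2/4)(2/3) = 1/5; P(data | r = 4) = (1/5)(0/4) = 0.
Weighting by the prior gives 1/3 · 1/5 = 1/15, 1/3 · 1/5 = 1/15, 1/3 · 0 = 0; with total 2/15.
So P(r = 2 | data) = (1/15) / (2/15) = 1/2.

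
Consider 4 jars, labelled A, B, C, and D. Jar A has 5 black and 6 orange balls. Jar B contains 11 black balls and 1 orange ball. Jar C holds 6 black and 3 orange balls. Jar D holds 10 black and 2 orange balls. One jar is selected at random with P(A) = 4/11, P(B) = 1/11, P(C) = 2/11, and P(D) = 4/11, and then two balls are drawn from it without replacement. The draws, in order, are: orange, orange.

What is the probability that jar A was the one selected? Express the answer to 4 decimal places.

0.8276

The likelihood of the observed sequence under each hypothesis: P(data | jar A) = (6/11)(5/10) = 3/11; P(data | jar B) = (1/12)(0/11) = 0; P(data | jar C) = (3/9)(2/8) = 1/12; P(data | jar D) = (2/12)(1/11) = 1/66.
Weighting by the prior gives 4/11 · 3/11 = 12/121, 1/11 · 0 = 0, 2/11 · 1/12 = 1/66, 4/11 · 1/66 = 2/363; with total 29/242.
Hence P(jar A | data) = (12/121) / (29/242) = 24/29.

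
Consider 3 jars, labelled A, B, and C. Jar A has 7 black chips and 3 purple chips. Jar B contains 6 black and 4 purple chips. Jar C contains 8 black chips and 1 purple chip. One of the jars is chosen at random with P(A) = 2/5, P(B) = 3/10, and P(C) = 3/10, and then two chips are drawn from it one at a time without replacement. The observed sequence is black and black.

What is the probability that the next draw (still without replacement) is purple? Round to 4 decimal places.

0.2949

For each hypothesis, P(data | H) works out to: P(data | jar A) = (7/10)(6/9) = 7/15; P(data | jar B) = (6/10)(5/9) = 1/3; P(data | jar C) = (8/9)(7/8) = 7/9.
Multiplying each by its prior: 2/5 · 7/15 = 14/75, 3/10 · 1/3 = 1/10, 3/10 · 7/9 = 7/30; summing to 13/25.
Normalising, the posterior is P(jar A | data) = 14/39, P(jar B | data) = 5/26, P(jar C | data) = 35/78.
Averaging over the posterior, P(purple next | data) = (3/8)(14/39) + (1/2)(5/26) + (1/7)(35/78) = 23/78.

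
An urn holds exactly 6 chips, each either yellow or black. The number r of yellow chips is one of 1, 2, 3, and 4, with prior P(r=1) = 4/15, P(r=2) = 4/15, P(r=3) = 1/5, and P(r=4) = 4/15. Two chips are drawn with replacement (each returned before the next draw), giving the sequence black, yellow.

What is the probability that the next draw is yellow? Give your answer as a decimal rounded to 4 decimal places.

0.4399

For each hypothesis, P(data | H) works out to: P(data | r = 1) = (5/6)(1/6) = 5/36; P(data | r = 2) = (4/6)(2/6) = 2/9; P(data | r = 3) = (3/6)(3/6) = 1/4; P(data | r = 4) = (2/6)(4/6) = 2/9.
Multiplying each by its prior: 4/15 · 5/36 = 1/27, 4/15 · 2/9 = 8/135, 1/5 · 1/4 = 1/20, 4/15 · 2/9 = 8/135; with total 37/180.
Normalising, the posterior is P(r = 1 | data) = 20/111, P(r = 2 | data) = 32/111, P(r = 3 | data) = 9/37, P(r = 4 | data) = 32/111.
So P(yellow next | data) = Σ P(yellow next | H) P(H | data) = (1/6)(20/111) + (1/3)(32/111) + (1/2)(9/37) + (2/3)(32/111) = 293/666.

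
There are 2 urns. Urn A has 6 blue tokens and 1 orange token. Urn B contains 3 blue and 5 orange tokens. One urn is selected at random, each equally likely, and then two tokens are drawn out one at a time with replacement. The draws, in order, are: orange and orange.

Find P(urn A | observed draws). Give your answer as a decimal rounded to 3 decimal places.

0.050

Compute the likelihood of the observed sequence for each case: P(data | urn A) = (1/7)(1/7) = 0.020408; P(data | urn B) = (5/8)(5/8) = 0.39062.
Weighting by the prior gives 1/2 · 0.020408 = 0.010204, 1/2 · 0.39062 = 0.19531; summing to 0.20552.
By Bayes' rule, P(urn A | data) = (0.010204) / (0.20552) = 0.049651.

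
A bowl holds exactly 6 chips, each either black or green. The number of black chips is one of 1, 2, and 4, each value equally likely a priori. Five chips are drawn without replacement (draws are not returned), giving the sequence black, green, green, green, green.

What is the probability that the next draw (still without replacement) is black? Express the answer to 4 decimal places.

Compute the likelihood of the observed sequence for each case: P(data | r = 1) = (1/6)(5/5)(4/4)(3/3)(2/2) = 1/6; P(data | r = 2) = (2/6)(4/5)(3/4)(2/3)(1/2) = 1/15; P(data | r = 4) = (4/6)(2/5)(1/4)(0/3) = 0.
Multiplying each by its prior: 1/3 · 1/6 = 1/18, 1/3 · 1/15 = 1/45, 1/3 · 0 = 0; with total 7/90.
Dividing through by the total gives posterior P(r = 1 | data) = 5/7, P(r = 2 | data) = 2/7, P(r = 4 | data) = 0.
The predictive probability is P(black next | data) = (0)(5/7) + (1)(2/7) = 2/7.

0.2857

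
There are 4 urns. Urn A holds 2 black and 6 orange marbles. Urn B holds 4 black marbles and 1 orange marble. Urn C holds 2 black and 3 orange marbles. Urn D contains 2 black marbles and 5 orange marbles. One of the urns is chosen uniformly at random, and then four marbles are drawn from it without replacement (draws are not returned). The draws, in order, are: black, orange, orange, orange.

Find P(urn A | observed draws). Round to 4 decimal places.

The likelihood of the observed sequence under each hypothesis: P(data | urn A) = (2/8)(6/7)(5/6)(4/5) = 1/7; P(data | urn B) = (4/5)(1/4)(0/3) = 0; P(data | urn C) = (2/5)(3/4)(2/3)(1/2) = 1/10; P(data | urn D) = (2/7)(5/6)(4/5)(3/4) = 1/7.
The prior-weighted likelihoods are 1/4 · 1/7 = 1/28, 1/4 · 0 = 0, 1/4 · 1/10 = 1/40, 1/4 · 1/7 = 1/28; summing to 27/280.
By Bayes' rule, P(urn A | data) = (1/28) / (27/280) = 10/27.

0.3704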